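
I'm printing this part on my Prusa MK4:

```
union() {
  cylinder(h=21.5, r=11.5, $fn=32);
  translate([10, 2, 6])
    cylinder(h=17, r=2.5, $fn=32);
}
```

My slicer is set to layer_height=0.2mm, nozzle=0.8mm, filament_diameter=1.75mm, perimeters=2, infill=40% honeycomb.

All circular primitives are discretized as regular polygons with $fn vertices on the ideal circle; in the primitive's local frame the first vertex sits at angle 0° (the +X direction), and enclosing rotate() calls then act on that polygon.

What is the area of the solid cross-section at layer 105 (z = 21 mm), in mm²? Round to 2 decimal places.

416.86 mm²

At z = 21 mm: the r=11.5 cylinder contributes a regular 32-gon of circumradius 11.5 (area = (32/2)·11.500²·sin(360°/32) = 412.81 mm²); the r=2.5 cylinder at (10, 2) gives a regular 32-gon of circumradius 2.5 (constant along its height) (area = (32/2)·2.500²·sin(360°/32) = 19.51 mm²); Merging all regions: the regions partially overlap — summed areas 432.32 mm² minus the doubly-counted overlap 15.46 mm² gives 416.86 mm² — area = 416.86 mm². Overall, the cross-section is a single solid region. Net area = 416.86 mm².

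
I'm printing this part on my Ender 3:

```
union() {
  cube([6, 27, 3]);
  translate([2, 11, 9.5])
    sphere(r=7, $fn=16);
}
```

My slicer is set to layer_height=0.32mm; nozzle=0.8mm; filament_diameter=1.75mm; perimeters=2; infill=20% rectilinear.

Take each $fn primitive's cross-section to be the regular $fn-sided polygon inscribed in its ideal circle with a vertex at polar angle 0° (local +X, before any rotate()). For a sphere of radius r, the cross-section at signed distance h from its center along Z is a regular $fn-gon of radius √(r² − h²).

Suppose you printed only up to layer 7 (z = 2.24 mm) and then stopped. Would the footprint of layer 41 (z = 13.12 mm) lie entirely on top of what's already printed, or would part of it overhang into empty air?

part overhangs

Compare the two slices. At z = 2.24: the cube (footprint 6×27) is included at this height (area 162.00 mm²); the sphere at (2, 11) is not intersected at this z (|z−center|=7.260 > r=7); Merging all regions: only the 6×27 cube is present, so the union is just that shape — area = 162.00 mm². At z = 13.12: the cube does not reach this height (z outside [0, 3]); the sphere at (2, 11): section is a regular 16-gon, circumradius = √(r²−h²) = √(7²−3.62²) = 5.991 (area = (16/2)·5.991²·sin(360°/16) = 109.89 mm²); Taking the union: only the r=7 sphere at (2, 11) is present, so the union is just that shape — area = 109.89 mm². Checking containment: at z = 13.12 the cross-section extends beyond the z = 2.24 cross-section by about 43.34 mm².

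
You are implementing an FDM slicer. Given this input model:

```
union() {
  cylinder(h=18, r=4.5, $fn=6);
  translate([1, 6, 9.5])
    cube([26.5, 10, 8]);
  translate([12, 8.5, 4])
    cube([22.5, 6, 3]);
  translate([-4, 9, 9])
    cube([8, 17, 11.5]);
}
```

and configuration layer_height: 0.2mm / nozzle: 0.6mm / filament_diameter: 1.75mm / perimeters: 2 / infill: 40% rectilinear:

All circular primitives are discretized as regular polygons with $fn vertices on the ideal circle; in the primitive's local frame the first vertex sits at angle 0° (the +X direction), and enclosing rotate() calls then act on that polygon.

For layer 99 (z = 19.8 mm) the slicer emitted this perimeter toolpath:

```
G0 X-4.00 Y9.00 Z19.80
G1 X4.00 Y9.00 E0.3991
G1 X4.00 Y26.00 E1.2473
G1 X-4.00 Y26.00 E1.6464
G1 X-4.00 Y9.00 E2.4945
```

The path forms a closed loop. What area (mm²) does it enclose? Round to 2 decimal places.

Apply the shoelace formula to the sequence of (X, Y) vertices; enclosed area = 136.00 mm².

136.00 mm²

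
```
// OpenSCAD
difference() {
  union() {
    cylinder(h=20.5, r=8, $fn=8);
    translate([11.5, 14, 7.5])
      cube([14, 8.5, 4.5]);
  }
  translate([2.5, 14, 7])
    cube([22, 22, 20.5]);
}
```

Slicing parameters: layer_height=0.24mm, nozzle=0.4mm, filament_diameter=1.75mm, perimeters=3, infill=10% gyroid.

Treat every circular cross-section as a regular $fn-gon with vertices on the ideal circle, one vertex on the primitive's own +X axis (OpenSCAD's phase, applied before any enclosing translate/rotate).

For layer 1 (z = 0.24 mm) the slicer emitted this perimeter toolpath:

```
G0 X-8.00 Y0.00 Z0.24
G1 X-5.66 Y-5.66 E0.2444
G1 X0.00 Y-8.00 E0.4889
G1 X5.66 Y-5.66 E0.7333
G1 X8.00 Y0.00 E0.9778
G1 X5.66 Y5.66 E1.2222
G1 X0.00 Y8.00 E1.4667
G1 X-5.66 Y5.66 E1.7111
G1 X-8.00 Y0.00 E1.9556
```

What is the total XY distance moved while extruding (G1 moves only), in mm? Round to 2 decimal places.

Sum the Euclidean lengths of each G1 segment: total = 49.00 mm.

49.00 mm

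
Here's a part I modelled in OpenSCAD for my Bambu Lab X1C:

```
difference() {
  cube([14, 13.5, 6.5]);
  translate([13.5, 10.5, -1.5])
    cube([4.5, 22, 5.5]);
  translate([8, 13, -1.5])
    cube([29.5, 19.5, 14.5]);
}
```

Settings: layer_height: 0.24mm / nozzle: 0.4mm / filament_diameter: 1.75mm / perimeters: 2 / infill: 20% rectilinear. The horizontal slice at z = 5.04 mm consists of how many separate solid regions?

At z = 5.04 mm: the cube is present — its section is the full 14×13.5 rectangle; the cube at (13.5, 10.5) is not intersected at this z (z outside [-1.5, 4]); the cube at (8, 13) (footprint 29.5×19.5) is included at this height; After the difference (first − rest): starting from the 14×13.5 cube, the 29.5×19.5 cube at (8, 13) partially overlaps it — only the 3.00 mm² overlap (of its 575.25 mm²) is removed, clipping the outline — 1 connected region. The result has 1 disconnected region.

1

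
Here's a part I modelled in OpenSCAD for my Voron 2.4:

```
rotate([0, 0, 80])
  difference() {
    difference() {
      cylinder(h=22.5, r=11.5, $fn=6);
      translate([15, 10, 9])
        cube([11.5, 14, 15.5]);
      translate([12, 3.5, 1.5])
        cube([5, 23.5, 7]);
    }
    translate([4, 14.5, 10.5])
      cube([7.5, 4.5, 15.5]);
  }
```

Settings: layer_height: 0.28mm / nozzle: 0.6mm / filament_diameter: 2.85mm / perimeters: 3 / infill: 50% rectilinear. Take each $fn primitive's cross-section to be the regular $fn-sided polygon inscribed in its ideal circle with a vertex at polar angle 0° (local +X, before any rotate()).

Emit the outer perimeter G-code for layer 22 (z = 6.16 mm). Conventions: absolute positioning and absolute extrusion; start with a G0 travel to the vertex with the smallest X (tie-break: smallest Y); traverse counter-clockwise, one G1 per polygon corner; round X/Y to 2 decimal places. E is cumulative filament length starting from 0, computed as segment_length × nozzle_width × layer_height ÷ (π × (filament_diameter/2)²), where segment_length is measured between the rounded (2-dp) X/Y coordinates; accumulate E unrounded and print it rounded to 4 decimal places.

G0 X-10.81 Y-3.93 Z6.16
G1 X-2.00 Y-11.33 E0.3030
G1 X8.81 Y-7.39 E0.6060
G1 X10.81 Y3.93 E0.9087
G1 X2.00 Y11.33 E1.2117
G1 X-8.81 Y7.39 E1.5147
G1 X-10.81 Y-3.93 E1.8174

At z = 6.16 mm: the cylinder: section is a regular 6-gon, circumradius r=11.5; the cube at (15, 10) does not reach this height (z outside [9, 24.5]); the cube at (12, 3.5) (footprint 5×23.5) is included at this height; Subtracting the remaining from the first: starting from the r=11.5 cylinder, the 5×23.5 cube at (12, 3.5) misses the remaining region (no effect) — 1 connected region; the cube at (4, 14.5) is not intersected at this z (z outside [10.5, 26]); After the difference (first − rest): none of the subtracted shapes is present at this height, so the result so far is unchanged — 1 connected region; (whole slice rotated 80° about Z — lengths, areas and connectivity unchanged). The outline is a single polygon with 6 vertices. Extrusion per mm of travel: 0.6 × 0.28 / (π × 1.425²) = 0.026335. Accumulating E over each segment gives final E = 1.8174.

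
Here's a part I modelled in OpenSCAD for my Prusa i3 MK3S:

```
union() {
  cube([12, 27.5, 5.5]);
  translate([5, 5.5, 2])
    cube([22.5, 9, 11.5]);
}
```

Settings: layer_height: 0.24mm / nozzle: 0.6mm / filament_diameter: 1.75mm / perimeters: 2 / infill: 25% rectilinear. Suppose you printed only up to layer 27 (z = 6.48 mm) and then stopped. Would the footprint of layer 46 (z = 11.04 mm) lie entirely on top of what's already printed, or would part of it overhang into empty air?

Compare the two slices. At z = 6.48: the cube is not intersected at this z (z outside [0, 5.5]); the 22.5×9 cube at (5, 5.5) contributes its full rectangle (area 202.50 mm²); Merging all regions: only the 22.5×9 cube at (5, 5.5) is present, so the union is just that shape — area = 202.50 mm². At z = 11.04: the cube is not intersected at this z (z outside [0, 5.5]); the cube at (5, 5.5) is present — its section is the full 22.5×9 rectangle (area 202.50 mm²); Taking the union: only the 22.5×9 cube at (5, 5.5) is present, so the union is just that shape — area = 202.50 mm². Checking containment: the cross-section at z = 11.04 is a subset of the cross-section at z = 6.48.

entirely on top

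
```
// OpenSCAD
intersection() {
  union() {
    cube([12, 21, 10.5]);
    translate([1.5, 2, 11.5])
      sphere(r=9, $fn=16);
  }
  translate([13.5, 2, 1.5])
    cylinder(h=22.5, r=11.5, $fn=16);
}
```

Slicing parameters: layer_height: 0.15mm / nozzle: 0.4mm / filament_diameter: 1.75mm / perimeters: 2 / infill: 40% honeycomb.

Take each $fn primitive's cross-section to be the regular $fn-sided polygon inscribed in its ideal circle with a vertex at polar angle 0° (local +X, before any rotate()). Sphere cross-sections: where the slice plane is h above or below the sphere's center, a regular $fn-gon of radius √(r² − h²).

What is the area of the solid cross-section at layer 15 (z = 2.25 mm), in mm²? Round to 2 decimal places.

103.80 mm²

At z = 2.25 mm: the cube (footprint 12×21) is included at this height (area 252.00 mm²); the sphere at (1.5, 2) is not intersected at this z (|z−center|=9.250 > r=9); Taking the union: only the 12×21 cube is present, so the union is just that shape — area = 252.00 mm²; the cylinder at (13.5, 2): section is a regular 16-gon, circumradius r=11.5 (area = (16/2)·11.500²·sin(360°/16) = 404.88 mm²); Keeping only the common overlap: the r=11.5 cylinder at (13.5, 2) partially overlaps that combined region; clipping to the common part keeps 103.80 mm² — area = 103.80 mm². Overall, the cross-section is a single solid region. Net area = 103.80 mm².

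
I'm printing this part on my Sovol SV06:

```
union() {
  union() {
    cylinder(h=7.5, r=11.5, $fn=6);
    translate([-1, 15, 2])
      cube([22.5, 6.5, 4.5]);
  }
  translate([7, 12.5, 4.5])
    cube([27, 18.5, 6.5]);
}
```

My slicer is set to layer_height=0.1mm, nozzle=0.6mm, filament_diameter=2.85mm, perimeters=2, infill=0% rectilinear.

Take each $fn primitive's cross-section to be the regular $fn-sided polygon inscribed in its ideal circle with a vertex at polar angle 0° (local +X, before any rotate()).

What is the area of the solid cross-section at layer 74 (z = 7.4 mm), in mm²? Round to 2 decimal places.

843.10 mm²

At z = 7.4 mm: the cylinder: section is a regular 6-gon, circumradius r=11.5 (area = (6/2)·11.500²·sin(360°/6) = 343.60 mm²); the cube at (-1, 15) is absent (z outside [2, 6.5]); Merging all regions: only the r=11.5 cylinder is present, so the union is just that shape — area = 343.60 mm²; the cube at (7, 12.5) (footprint 27×18.5) is included at this height (area 499.50 mm²); Merging all regions: the 2 present regions are separate (no shared area or edge), so areas and boundary lengths simply add and each stays a separate island — area = 843.10 mm². Overall, the cross-section has 2 separate islands. Net area = 843.10 mm².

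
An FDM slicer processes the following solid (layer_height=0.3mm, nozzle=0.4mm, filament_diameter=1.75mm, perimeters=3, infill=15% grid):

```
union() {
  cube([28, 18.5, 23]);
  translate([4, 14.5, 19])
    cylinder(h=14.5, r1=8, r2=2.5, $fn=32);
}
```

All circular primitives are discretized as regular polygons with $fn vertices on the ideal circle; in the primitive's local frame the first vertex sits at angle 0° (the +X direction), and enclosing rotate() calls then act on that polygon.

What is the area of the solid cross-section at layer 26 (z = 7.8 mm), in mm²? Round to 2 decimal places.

518.00 mm²

At z = 7.8 mm: the cube is present — its section is the full 28×18.5 rectangle (area 518.00 mm²); the cone at (4, 14.5) is absent (z outside [19, 33.5]); Merging all regions: only the 28×18.5 cube is present, so the union is just that shape — area = 518.00 mm². Overall, the cross-section is a single solid region. Net area = 518.00 mm².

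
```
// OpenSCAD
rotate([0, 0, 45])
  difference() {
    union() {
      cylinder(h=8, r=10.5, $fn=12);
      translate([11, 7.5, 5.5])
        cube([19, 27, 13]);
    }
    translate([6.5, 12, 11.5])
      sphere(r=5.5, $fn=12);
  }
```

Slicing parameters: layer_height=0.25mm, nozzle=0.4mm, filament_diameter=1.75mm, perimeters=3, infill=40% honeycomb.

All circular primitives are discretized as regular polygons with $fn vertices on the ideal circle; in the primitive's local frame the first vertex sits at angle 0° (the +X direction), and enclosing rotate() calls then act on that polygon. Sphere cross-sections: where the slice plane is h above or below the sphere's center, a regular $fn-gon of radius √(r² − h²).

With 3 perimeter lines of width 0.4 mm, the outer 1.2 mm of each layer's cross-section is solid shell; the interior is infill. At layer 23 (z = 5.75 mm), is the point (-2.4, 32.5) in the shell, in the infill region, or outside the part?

infill

At z = 5.75 mm: the cylinder: section is a regular 12-gon, circumradius r=10.5; the 19×27 cube at (11, 7.5) contributes its full rectangle; Merging all regions: the 2 present regions are separate (no shared area or edge), so areas and boundary lengths simply add and each stays a separate island — 2 connected regions; the sphere at (6.5, 12) is absent (|z−center|=5.750 > r=5.5); After the difference (first − rest): none of the subtracted shapes is present at this height, so that combined region is unchanged — 2 connected regions; (whole slice rotated 45° about Z — lengths, areas and connectivity unchanged). Overall, the cross-section has 2 separate islands. Undo the 45° rotation: the query point maps to (21.284, 24.678) in the un-rotated model frame. The nearest boundary edge runs (30.00, 34.50)→(30.00, 7.50); distance from the point to it = 8.72 mm. (Shell/infill is judged within the island containing the point — the largest one.) The point is inside the cross-section and 8.72 mm from the nearest boundary — more than the 1.2 mm shell width (3 × 0.4), so it's in the infill interior.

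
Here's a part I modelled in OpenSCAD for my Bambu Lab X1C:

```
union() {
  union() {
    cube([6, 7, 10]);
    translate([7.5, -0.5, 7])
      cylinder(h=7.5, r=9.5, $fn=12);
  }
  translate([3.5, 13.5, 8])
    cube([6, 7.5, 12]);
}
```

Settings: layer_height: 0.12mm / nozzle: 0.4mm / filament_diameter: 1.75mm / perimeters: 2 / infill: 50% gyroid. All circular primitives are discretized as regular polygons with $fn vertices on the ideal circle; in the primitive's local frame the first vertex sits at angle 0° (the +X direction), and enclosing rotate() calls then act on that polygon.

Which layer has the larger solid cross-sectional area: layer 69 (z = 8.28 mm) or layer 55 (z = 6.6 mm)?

Layer 69 (z = 8.28): the cube (footprint 6×7) is included at this height (area 42.00 mm²); the cylinder at (7.5, -0.5): section is a regular 12-gon, circumradius r=9.5 (area = (12/2)·9.500²·sin(360°/12) = 270.75 mm²); Taking the union: the regions partially overlap — summed areas 312.75 mm² minus the doubly-counted overlap 39.95 mm² gives 272.80 mm² — area = 272.80 mm²; the cube at (3.5, 13.5) is present — its section is the full 6×7.5 rectangle (area 45.00 mm²); Merging all regions: the 2 present regions are separate (no shared area or edge), so areas and boundary lengths simply add and each stays a separate island — area = 317.80 mm². So its area = 317.80 mm². Layer 55 (z = 6.6): the cube is present — its section is the full 6×7 rectangle (area 42.00 mm²); the cylinder at (7.5, -0.5) is not intersected at this z (z outside [7, 14.5]); Taking the union: only the 6×7 cube is present, so the union is just that shape — area = 42.00 mm²; the cube at (3.5, 13.5) is not intersected at this z (z outside [8, 20]); Merging all regions: only that combined region is present, so the union is just that shape — area = 42.00 mm². So its area = 42.00 mm². Layer 69 is larger (317.80 vs 42.00 mm²).

layer 69 (z = 8.28 mm)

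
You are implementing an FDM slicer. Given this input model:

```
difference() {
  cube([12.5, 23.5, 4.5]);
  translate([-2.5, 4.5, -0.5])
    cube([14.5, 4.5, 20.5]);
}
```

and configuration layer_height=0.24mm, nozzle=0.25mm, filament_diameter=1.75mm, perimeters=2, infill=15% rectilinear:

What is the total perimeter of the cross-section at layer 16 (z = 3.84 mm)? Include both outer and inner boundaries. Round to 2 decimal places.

At z = 3.84 mm: the 12.5×23.5 cube contributes its full rectangle (perimeter 72.00 mm); the cube at (-2.5, 4.5) is present — its section is the full 14.5×4.5 rectangle (perimeter 38.00 mm); After the difference (first − rest): starting from the 12.5×23.5 cube, the 14.5×4.5 cube at (-2.5, 4.5) partially overlaps it — only the 54.00 mm² overlap (of its 65.25 mm²) is removed, clipping the outline — boundary = 96.00 mm. Overall, the cross-section is a single solid region. Total boundary length (outer) = 96.00 mm.

96.00 mm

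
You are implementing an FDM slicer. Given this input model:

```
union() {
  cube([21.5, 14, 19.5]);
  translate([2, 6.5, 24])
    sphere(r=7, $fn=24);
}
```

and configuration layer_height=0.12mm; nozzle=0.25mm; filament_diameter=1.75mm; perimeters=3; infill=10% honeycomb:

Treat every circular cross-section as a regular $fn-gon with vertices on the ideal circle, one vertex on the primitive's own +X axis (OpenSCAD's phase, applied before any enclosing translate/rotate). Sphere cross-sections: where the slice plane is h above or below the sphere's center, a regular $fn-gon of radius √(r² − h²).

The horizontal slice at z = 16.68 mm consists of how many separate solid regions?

1

At z = 16.68 mm: the 21.5×14 cube contributes its full rectangle; the sphere at (2, 6.5) is not intersected at this z (|z−center|=7.320 > r=7); Combining (union): only the 21.5×14 cube is present, so the union is just that shape — 1 connected region. The result has 1 disconnected region.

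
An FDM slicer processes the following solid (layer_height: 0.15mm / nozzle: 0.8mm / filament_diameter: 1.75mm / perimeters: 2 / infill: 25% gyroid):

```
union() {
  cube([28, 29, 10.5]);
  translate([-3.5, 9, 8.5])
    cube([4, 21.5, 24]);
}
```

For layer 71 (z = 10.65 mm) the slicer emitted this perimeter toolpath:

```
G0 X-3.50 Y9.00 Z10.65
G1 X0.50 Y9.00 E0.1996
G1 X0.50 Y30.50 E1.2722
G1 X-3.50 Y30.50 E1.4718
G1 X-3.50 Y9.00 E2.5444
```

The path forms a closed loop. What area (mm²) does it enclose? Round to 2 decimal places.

86.00 mm²

Apply the shoelace formula to the sequence of (X, Y) vertices; enclosed area = 86.00 mm².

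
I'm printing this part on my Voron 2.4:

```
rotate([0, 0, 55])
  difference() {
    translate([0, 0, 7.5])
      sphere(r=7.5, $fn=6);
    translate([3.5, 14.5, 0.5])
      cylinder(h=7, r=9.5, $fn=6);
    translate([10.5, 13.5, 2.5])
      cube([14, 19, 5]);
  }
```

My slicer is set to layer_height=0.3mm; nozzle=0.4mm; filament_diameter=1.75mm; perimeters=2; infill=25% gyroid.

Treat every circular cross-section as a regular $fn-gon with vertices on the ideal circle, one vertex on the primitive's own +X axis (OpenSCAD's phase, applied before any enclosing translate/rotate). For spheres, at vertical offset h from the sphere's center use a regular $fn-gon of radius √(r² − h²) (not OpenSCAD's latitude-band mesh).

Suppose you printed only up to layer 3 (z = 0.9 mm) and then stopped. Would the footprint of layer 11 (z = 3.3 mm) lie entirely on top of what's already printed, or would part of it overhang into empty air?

part overhangs

Compare the two slices. At z = 0.9: the r=7.5 sphere contributes a regular 6-gon of circumradius √(7.5²−6.6²) = 3.562 (area = (6/2)·3.562²·sin(360°/6) = 32.97 mm²); the r=9.5 cylinder at (3.5, 14.5) gives a regular 6-gon of circumradius 9.5 (constant along its height) (area = (6/2)·9.500²·sin(360°/6) = 234.48 mm²); the cube at (10.5, 13.5) is not intersected at this z (z outside [2.5, 7.5]); Taking the first minus the rest: starting from the r=7.5 sphere (32.97 mm²), the r=9.5 cylinder at (3.5, 14.5) misses the remaining region (no effect) — area = 32.97 mm²; (rotated 55° about Z; rotation is an isometry so areas/perimeters/island counts are preserved). At z = 3.3: the sphere: section is a regular 6-gon, circumradius = √(r²−h²) = √(7.5²−4.2²) = 6.214 (area = (6/2)·6.214²·sin(360°/6) = 100.31 mm²); the r=9.5 cylinder at (3.5, 14.5) gives a regular 6-gon of circumradius 9.5 (constant along its height) (area = (6/2)·9.500²·sin(360°/6) = 234.48 mm²); the 14×19 cube at (10.5, 13.5) contributes its full rectangle (area 266.00 mm²); After the difference (first − rest): starting from the r=7.5 sphere (100.31 mm²), the r=9.5 cylinder at (3.5, 14.5) misses the remaining region (no effect); the 14×19 cube at (10.5, 13.5) misses the remaining region (no effect) — area = 100.31 mm²; (rotated 55° about Z; rotation is an isometry so areas/perimeters/island counts are preserved). Checking containment: at z = 3.3 the cross-section extends beyond the z = 0.9 cross-section by about 67.34 mm².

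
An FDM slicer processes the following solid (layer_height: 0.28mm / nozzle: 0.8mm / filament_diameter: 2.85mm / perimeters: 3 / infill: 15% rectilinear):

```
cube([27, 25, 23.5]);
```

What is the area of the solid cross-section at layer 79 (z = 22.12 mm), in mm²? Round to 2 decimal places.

675.00 mm²

At z = 22.12 mm: the cube is present — its section is the full 27×25 rectangle (area 675.00 mm²). Overall, the cross-section is a single solid region. Net area = 675.00 mm².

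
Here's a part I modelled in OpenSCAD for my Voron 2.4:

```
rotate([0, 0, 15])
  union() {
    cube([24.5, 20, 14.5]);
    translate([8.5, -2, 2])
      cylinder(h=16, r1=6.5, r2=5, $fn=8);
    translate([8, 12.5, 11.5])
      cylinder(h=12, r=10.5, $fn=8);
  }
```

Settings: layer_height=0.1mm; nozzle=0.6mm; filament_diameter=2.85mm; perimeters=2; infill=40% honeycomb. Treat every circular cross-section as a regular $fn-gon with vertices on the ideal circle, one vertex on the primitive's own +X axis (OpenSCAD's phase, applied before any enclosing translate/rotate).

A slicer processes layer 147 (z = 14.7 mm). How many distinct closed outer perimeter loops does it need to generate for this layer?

At z = 14.7 mm: the cube does not reach this height (z outside [0, 14.5]); the cone at (8.5, -2) contributes a regular 8-gon of circumradius 5.309 (interpolated between r1=6.5 and r2=5 at t=0.794); the r=10.5 cylinder at (8, 12.5) gives a regular 8-gon of circumradius 10.5 (constant along its height); Merging all regions: the regions partially overlap (shared area 2.02 mm²), so overlapping operands fuse into one piece — 1 connected region; (rotated 15° about Z; rotation is an isometry so areas/perimeters/island counts are preserved). The result has 1 disconnected region.

1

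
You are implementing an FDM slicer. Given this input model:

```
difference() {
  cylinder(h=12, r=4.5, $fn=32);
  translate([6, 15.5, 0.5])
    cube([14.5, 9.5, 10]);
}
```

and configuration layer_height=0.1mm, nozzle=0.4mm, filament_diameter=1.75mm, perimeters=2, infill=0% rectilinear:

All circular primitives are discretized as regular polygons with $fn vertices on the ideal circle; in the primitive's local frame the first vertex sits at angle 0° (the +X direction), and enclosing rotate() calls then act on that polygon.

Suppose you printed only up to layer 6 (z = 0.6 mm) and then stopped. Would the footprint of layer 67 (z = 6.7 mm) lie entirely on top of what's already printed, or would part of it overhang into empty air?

entirely on top

Compare the two slices. At z = 0.6: the cylinder: section is a regular 32-gon, circumradius r=4.5 (area = (32/2)·4.500²·sin(360°/32) = 63.21 mm²); the 14.5×9.5 cube at (6, 15.5) contributes its full rectangle (area 137.75 mm²); Taking the first minus the rest: starting from the r=4.5 cylinder (63.21 mm²), the 14.5×9.5 cube at (6, 15.5) misses the remaining region (no effect) — area = 63.21 mm². At z = 6.7: the cylinder: section is a regular 32-gon, circumradius r=4.5 (area = (32/2)·4.500²·sin(360°/32) = 63.21 mm²); the cube at (6, 15.5) (footprint 14.5×9.5) is included at this height (area 137.75 mm²); Subtracting the remaining from the first: starting from the r=4.5 cylinder (63.21 mm²), the 14.5×9.5 cube at (6, 15.5) misses the remaining region (no effect) — area = 63.21 mm². Checking containment: the cross-section at z = 6.7 is a subset of the cross-section at z = 0.6.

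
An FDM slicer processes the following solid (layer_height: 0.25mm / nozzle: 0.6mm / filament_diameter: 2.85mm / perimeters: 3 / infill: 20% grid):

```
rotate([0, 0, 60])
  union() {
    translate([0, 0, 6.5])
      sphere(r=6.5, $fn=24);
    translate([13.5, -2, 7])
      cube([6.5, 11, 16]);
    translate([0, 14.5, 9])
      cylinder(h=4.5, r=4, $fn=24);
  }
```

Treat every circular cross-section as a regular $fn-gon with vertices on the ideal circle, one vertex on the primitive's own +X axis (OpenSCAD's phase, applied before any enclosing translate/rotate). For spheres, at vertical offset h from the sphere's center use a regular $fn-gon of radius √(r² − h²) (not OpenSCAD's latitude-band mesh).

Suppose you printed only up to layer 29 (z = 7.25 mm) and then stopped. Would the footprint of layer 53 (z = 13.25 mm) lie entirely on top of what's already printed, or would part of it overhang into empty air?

part overhangs

Compare the two slices. At z = 7.25: the sphere: section is a regular 24-gon, circumradius = √(r²−h²) = √(6.5²−0.75²) = 6.457 (area = (24/2)·6.457²·sin(360°/24) = 129.47 mm²); the 6.5×11 cube at (13.5, -2) contributes its full rectangle (area 71.50 mm²); the cylinder at (0, 14.5) is not intersected at this z (z outside [9, 13.5]); Taking the union: the 2 present regions are separate (no shared area or edge), so areas and boundary lengths simply add and each stays a separate island — area = 200.97 mm²; (whole slice rotated 60° about Z — lengths, areas and connectivity unchanged). At z = 13.25: the sphere is not intersected at this z (|z−center|=6.750 > r=6.5); the cube at (13.5, -2) (footprint 6.5×11) is included at this height (area 71.50 mm²); the cylinder at (0, 14.5): section is a regular 24-gon, circumradius r=4 (area = (24/2)·4.000²·sin(360°/24) = 49.69 mm²); Combining (union): the 2 present regions are separate (no shared area or edge), so areas and boundary lengths simply add and each stays a separate island — area = 121.19 mm²; (whole slice rotated 60° about Z — lengths, areas and connectivity unchanged). Checking containment: at z = 13.25 the cross-section extends beyond the z = 7.25 cross-section by about 49.69 mm².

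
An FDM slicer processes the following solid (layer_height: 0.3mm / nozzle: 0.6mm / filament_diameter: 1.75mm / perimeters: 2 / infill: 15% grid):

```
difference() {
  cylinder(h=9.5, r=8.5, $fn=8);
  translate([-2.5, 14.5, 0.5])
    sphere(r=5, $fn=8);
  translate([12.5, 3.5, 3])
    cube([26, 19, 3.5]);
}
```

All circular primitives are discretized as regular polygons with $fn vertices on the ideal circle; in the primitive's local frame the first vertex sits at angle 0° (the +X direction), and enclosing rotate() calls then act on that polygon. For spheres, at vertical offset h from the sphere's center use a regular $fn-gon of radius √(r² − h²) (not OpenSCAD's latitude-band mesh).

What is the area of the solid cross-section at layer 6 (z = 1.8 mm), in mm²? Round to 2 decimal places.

204.35 mm²

At z = 1.8 mm: the cylinder: section is a regular 8-gon, circumradius r=8.5 (area = (8/2)·8.500²·sin(360°/8) = 204.35 mm²); the sphere at (-2.5, 14.5): section is a regular 8-gon, circumradius = √(r²−h²) = √(5²−1.3²) = 4.828 (area = (8/2)·4.828²·sin(360°/8) = 65.93 mm²); the cube at (12.5, 3.5) is not intersected at this z (z outside [3, 6.5]); After the difference (first − rest): starting from the r=8.5 cylinder (204.35 mm²), the r=5 sphere at (-2.5, 14.5) misses the remaining region (no effect) — area = 204.35 mm². Overall, the cross-section is a single solid region. Net area = 204.35 mm².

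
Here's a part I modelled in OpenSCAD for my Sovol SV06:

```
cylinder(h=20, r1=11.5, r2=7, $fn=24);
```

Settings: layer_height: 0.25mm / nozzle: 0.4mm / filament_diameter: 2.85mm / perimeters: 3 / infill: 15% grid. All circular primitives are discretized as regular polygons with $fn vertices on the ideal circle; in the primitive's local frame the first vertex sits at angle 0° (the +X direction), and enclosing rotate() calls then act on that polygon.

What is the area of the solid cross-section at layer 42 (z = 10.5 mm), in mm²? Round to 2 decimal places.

At z = 10.5 mm: the cone contributes a regular 24-gon of circumradius 9.137 (interpolated between r1=11.5 and r2=7 at t=0.525) (area = (24/2)·9.137²·sin(360°/24) = 259.32 mm²). Overall, the cross-section is a single solid region. Net area = 259.32 mm².

259.32 mm²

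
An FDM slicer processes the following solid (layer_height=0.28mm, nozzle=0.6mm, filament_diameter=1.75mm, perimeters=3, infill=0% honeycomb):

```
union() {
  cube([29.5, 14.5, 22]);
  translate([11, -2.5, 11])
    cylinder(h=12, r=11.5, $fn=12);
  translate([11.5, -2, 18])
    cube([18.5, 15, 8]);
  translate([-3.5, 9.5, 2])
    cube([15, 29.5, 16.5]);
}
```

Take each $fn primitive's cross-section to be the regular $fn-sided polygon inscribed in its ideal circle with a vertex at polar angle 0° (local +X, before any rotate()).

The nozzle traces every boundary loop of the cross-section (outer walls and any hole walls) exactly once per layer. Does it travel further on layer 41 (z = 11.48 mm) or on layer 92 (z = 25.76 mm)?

layer 41 (z = 11.48 mm)

Layer 41 (z = 11.48): the 29.5×14.5 cube contributes its full rectangle (perimeter 88.00 mm); the r=11.5 cylinder at (11, -2.5) contributes a regular 12-gon of circumradius 11.5 (perimeter = 2·12·11.500·sin(180°/12) = 71.43 mm); the cube at (11.5, -2) does not reach this height (z outside [18, 26]); the cube at (-3.5, 9.5) is present — its section is the full 15×29.5 rectangle (perimeter 89.00 mm); Combining (union): the regions partially overlap (shared area 200.05 mm²), so the edge portions inside another operand are dropped and the merged outline is re-measured after clipping — boundary = 163.23 mm. So its perimeter = 163.23 mm. Layer 92 (z = 25.76): the cube is not intersected at this z (z outside [0, 22]); the cylinder at (11, -2.5) is absent (z outside [11, 23]); the cube at (11.5, -2) is present — its section is the full 18.5×15 rectangle (perimeter 67.00 mm); the cube at (-3.5, 9.5) is not intersected at this z (z outside [2, 18.5]); Taking the union: only the 18.5×15 cube at (11.5, -2) is present, so the union is just that shape — boundary = 67.00 mm. So its perimeter = 67.00 mm. Layer 41 is larger (163.23 vs 67.00 mm).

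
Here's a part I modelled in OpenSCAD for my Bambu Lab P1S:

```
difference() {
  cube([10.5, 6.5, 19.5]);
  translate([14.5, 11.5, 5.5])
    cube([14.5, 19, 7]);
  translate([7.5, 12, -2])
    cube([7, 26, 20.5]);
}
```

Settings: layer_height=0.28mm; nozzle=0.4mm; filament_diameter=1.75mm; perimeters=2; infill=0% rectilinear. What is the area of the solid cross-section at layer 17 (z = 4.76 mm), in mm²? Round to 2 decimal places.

At z = 4.76 mm: the 10.5×6.5 cube contributes its full rectangle (area 68.25 mm²); the cube at (14.5, 11.5) does not reach this height (z outside [5.5, 12.5]); the cube at (7.5, 12) (footprint 7×26) is included at this height (area 182.00 mm²); Taking the first minus the rest: starting from the 10.5×6.5 cube (68.25 mm²), the 7×26 cube at (7.5, 12) misses the remaining region (no effect) — area = 68.25 mm². Overall, the cross-section is a single solid region. Net area = 68.25 mm².

68.25 mm²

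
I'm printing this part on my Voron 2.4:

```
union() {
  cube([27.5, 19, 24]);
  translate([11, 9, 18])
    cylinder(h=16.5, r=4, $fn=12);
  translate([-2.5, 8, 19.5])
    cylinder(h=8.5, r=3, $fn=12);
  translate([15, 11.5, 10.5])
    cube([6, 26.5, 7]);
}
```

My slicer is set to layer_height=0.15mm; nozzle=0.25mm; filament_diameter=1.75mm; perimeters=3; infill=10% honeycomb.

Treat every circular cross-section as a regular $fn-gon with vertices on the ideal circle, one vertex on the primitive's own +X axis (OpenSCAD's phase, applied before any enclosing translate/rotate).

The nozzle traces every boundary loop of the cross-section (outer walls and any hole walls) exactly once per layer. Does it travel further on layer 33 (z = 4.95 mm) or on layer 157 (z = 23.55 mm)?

layer 157 (z = 23.55 mm)

Layer 33 (z = 4.95): the cube is present — its section is the full 27.5×19 rectangle (perimeter 93.00 mm); the cylinder at (11, 9) is not intersected at this z (z outside [18, 34.5]); the cylinder at (-2.5, 8) does not reach this height (z outside [19.5, 28]); the cube at (15, 11.5) is not intersected at this z (z outside [10.5, 17.5]); Merging all regions: only the 27.5×19 cube is present, so the union is just that shape — boundary = 93.00 mm. So its perimeter = 93.00 mm. Layer 157 (z = 23.55): the 27.5×19 cube contributes its full rectangle (perimeter 93.00 mm); the r=4 cylinder at (11, 9) contributes a regular 12-gon of circumradius 4 (perimeter = 2·12·4.000·sin(180°/12) = 24.85 mm); the cylinder at (-2.5, 8): section is a regular 12-gon, circumradius r=3 (perimeter = 2·12·3.000·sin(180°/12) = 18.63 mm); the cube at (15, 11.5) is not intersected at this z (z outside [10.5, 17.5]); Taking the union: the regions partially overlap (shared area 48.91 mm²), so the edge portions inside another operand are dropped and the merged outline is re-measured after clipping — boundary = 105.06 mm. So its perimeter = 105.06 mm. Layer 157 is larger (105.06 vs 93.00 mm).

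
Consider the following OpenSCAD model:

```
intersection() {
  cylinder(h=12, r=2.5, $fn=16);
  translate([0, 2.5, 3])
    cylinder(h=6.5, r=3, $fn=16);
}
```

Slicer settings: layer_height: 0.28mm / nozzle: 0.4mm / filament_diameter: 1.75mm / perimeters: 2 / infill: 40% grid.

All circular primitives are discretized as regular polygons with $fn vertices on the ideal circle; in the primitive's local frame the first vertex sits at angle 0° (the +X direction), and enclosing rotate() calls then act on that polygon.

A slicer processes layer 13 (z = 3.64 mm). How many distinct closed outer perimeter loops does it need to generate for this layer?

1

At z = 3.64 mm: the r=2.5 cylinder gives a regular 16-gon of circumradius 2.5 (constant along its height); the cylinder at (0, 2.5): section is a regular 16-gon, circumradius r=3; Taking the intersection: the r=3 cylinder at (0, 2.5) partially overlaps the r=2.5 cylinder; clipping to the common part keeps 9.98 mm² — 1 connected region. The result has 1 disconnected region.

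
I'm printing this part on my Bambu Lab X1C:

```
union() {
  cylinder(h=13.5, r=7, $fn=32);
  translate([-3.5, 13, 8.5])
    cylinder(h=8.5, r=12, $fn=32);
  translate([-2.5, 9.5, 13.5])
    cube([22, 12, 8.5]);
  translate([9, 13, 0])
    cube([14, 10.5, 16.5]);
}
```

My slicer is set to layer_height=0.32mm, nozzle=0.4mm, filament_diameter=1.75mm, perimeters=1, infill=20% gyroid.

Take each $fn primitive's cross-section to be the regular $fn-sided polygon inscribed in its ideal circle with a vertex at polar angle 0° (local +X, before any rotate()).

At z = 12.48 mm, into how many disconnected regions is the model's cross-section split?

2

At z = 12.48 mm: the r=7 cylinder contributes a regular 32-gon of circumradius 7; the r=12 cylinder at (-3.5, 13) contributes a regular 32-gon of circumradius 12; the cube at (-2.5, 9.5) is not intersected at this z (z outside [13.5, 22]); the cube at (9, 13) (footprint 14×10.5) is included at this height; Combining (union): the regions partially overlap (shared area 47.57 mm²), so overlapping operands fuse into one piece — 2 connected regions. The result has 2 disconnected regions.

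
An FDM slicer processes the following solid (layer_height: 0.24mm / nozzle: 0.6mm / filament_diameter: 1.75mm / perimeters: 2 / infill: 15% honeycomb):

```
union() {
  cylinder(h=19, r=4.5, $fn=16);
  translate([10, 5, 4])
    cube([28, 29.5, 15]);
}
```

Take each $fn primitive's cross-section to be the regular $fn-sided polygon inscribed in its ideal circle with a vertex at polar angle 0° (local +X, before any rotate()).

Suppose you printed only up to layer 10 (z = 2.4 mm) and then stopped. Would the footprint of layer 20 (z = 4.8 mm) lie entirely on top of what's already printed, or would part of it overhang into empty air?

Compare the two slices. At z = 2.4: the r=4.5 cylinder contributes a regular 16-gon of circumradius 4.5 (area = (16/2)·4.500²·sin(360°/16) = 61.99 mm²); the cube at (10, 5) is not intersected at this z (z outside [4, 19]); Merging all regions: only the r=4.5 cylinder is present, so the union is just that shape — area = 61.99 mm². At z = 4.8: the cylinder: section is a regular 16-gon, circumradius r=4.5 (area = (16/2)·4.500²·sin(360°/16) = 61.99 mm²); the cube at (10, 5) (footprint 28×29.5) is included at this height (area 826.00 mm²); Taking the union: the 2 present regions are separate (no shared area or edge), so areas and boundary lengths simply add and each stays a separate island — area = 887.99 mm². Checking containment: at z = 4.8 the cross-section extends beyond the z = 2.4 cross-section by about 826.00 mm².

part overhangs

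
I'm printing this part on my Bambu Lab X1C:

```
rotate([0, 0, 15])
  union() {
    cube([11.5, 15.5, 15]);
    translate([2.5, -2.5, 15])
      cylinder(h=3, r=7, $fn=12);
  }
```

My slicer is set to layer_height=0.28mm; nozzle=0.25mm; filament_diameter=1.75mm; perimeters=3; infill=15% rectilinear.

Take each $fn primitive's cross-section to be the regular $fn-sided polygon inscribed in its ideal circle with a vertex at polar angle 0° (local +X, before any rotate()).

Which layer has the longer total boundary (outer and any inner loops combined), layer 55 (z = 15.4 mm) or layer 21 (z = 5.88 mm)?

layer 21 (z = 5.88 mm)

Layer 55 (z = 15.4): the cube is not intersected at this z (z outside [0, 15]); the r=7 cylinder at (2.5, -2.5) contributes a regular 12-gon of circumradius 7 (perimeter = 2·12·7.000·sin(180°/12) = 43.48 mm); Taking the union: only the r=7 cylinder at (2.5, -2.5) is present, so the union is just that shape — boundary = 43.48 mm; (whole slice rotated 15° about Z — lengths, areas and connectivity unchanged). So its perimeter = 43.48 mm. Layer 21 (z = 5.88): the 11.5×15.5 cube contributes its full rectangle (perimeter 54.00 mm); the cylinder at (2.5, -2.5) is not intersected at this z (z outside [15, 18]); Combining (union): only the 11.5×15.5 cube is present, so the union is just that shape — boundary = 54.00 mm; (rotated 15° about Z; rotation is an isometry so areas/perimeters/island counts are preserved). So its perimeter = 54.00 mm. Layer 21 is larger (54.00 vs 43.48 mm).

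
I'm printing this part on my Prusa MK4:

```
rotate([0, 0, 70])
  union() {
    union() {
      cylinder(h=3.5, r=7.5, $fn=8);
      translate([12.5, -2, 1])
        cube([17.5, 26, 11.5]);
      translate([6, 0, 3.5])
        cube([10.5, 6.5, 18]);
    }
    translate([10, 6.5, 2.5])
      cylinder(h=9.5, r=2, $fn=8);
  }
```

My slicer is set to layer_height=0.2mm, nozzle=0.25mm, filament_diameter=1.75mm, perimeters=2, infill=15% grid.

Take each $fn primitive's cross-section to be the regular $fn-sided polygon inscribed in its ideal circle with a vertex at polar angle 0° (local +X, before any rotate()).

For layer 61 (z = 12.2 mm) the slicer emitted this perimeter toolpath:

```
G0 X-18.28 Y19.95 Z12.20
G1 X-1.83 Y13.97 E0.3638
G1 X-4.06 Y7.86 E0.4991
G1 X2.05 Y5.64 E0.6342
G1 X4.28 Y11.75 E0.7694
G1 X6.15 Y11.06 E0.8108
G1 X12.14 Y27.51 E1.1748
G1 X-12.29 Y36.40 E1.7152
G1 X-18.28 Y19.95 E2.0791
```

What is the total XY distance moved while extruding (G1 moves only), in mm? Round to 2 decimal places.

100.02 mm

Sum the Euclidean lengths of each G1 segment: total = 100.02 mm.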